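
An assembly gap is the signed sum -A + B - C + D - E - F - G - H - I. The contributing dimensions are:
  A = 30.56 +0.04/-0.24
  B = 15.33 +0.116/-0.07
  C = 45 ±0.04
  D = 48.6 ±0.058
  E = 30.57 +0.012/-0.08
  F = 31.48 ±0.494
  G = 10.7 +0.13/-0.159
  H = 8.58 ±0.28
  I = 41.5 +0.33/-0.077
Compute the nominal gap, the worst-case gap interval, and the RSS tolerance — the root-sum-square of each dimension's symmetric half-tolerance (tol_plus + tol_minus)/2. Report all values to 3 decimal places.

nominal=-134.460 wc=[-135.914,-132.916] rss=0.648

Stack each dimension's contribution:
  -A: nom -30.560 → Σnom=-30.560; wc +0.240/-0.040 → slack +0.240/-0.040; half-tol=0.140, Σhalf²=0.019600
  +B: nom +15.330 → Σnom=-15.230; wc +0.116/-0.070 → slack +0.356/-0.110; half-tol=0.093, Σhalf²=0.028249
  -C: nom -45.000 → Σnom=-60.230; wc +0.040/-0.040 → slack +0.396/-0.150; half-tol=0.040, Σhalf²=0.029849
  +D: nom +48.600 → Σnom=-11.630; wc +0.058/-0.058 → slack +0.454/-0.208; half-tol=0.058, Σhalf²=0.033213
  -E: nom -30.570 → Σnom=-42.200; wc +0.080/-0.012 → slack +0.534/-0.220; half-tol=0.046, Σhalf²=0.035329
  -F: nom -31.480 → Σnom=-73.680; wc +0.494/-0.494 → slack +1.028/-0.714; half-tol=0.494, Σhalf²=0.279365
  -G: nom -10.700 → Σnom=-84.380; wc +0.159/-0.130 → slack +1.187/-0.844; half-tol=0.145, Σhalf²=0.300245
  -H: nom -8.580 → Σnom=-92.960; wc +0.280/-0.280 → slack +1.467/-1.124; half-tol=0.280, Σhalf²=0.378645
  -I: nom -41.500 → Σnom=-134.460; wc +0.077/-0.330 → slack +1.544/-1.454; half-tol=0.204, Σhalf²=0.420057
Nominal = -134.460. Worst-case = [-134.460 - 1.454, -134.460 + 1.544] = [-135.914, -132.916]. RSS = √0.420057 = 0.648.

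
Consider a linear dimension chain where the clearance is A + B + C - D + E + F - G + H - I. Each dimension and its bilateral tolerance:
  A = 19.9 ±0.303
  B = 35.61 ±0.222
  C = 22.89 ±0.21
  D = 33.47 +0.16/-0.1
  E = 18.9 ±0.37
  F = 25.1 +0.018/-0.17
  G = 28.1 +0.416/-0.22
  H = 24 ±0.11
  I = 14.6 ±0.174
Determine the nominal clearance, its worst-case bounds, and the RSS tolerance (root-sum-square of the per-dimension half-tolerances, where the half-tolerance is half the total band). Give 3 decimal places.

Stack each dimension's contribution:
  +A: nom +19.900 → Σnom=19.900; wc +0.303/-0.303 → slack +0.303/-0.303; half-tol=0.303, Σhalf²=0.091809
  +B: nom +35.610 → Σnom=55.510; wc +0.222/-0.222 → slack +0.525/-0.525; half-tol=0.222, Σhalf²=0.141093
  +C: nom +22.890 → Σnom=78.400; wc +0.210/-0.210 → slack +0.735/-0.735; half-tol=0.210, Σhalf²=0.185193
  -D: nom -33.470 → Σnom=44.930; wc +0.100/-0.160 → slack +0.835/-0.895; half-tol=0.130, Σhalf²=0.202093
  +E: nom +18.900 → Σnom=63.830; wc +0.370/-0.370 → slack +1.205/-1.265; half-tol=0.370, Σhalf²=0.338993
  +F: nom +25.100 → Σnom=88.930; wc +0.018/-0.170 → slack +1.223/-1.435; half-tol=0.094, Σhalf²=0.347829
  -G: nom -28.100 → Σnom=60.830; wc +0.220/-0.416 → slack +1.443/-1.851; half-tol=0.318, Σhalf²=0.448953
  +H: nom +24.000 → Σnom=84.830; wc +0.110/-0.110 → slack +1.553/-1.961; half-tol=0.110, Σhalf²=0.461053
  -I: nom -14.600 → Σnom=70.230; wc +0.174/-0.174 → slack +1.727/-2.135; half-tol=0.174, Σhalf²=0.491329
Nominal = 70.230. Worst-case = [70.230 - 2.135, 70.230 + 1.727] = [68.095, 71.957]. RSS = √0.491329 = 0.701.

nominal=70.230 wc=[68.095,71.957] rss=0.701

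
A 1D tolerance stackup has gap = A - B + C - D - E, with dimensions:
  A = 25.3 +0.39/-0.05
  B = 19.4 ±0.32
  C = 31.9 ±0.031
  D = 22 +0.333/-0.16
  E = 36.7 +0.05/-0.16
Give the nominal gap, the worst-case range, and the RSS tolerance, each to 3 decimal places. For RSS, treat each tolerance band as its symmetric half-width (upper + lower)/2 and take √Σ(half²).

Stack each dimension's contribution:
  +A: nom +25.300 → Σnom=25.300; wc +0.390/-0.050 → slack +0.390/-0.050; half-tol=0.220, Σhalf²=0.048400
  -B: nom -19.400 → Σnom=5.900; wc +0.320/-0.320 → slack +0.710/-0.370; half-tol=0.320, Σhalf²=0.150800
  +C: nom +31.900 → Σnom=37.800; wc +0.031/-0.031 → slack +0.741/-0.401; half-tol=0.031, Σhalf²=0.151761
  -D: nom -22.000 → Σnom=15.800; wc +0.160/-0.333 → slack +0.901/-0.734; half-tol=0.246, Σhalf²=0.212523
  -E: nom -36.700 → Σnom=-20.900; wc +0.160/-0.050 → slack +1.061/-0.784; half-tol=0.105, Σhalf²=0.223548
Nominal = -20.900. Worst-case = [-20.900 - 0.784, -20.900 + 1.061] = [-21.684, -19.839]. RSS = √0.223548 = 0.473.

nominal=-20.900 wc=[-21.684,-19.839] rss=0.473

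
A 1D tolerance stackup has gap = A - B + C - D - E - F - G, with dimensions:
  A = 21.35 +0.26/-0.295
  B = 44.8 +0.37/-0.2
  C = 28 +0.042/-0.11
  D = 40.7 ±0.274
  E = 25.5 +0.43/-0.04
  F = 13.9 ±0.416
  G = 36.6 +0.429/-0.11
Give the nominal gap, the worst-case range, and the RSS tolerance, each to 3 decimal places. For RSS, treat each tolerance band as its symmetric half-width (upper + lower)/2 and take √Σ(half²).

nominal=-112.150 wc=[-114.474,-110.808] rss=0.735

Stack each dimension's contribution:
  +A: nom +21.350 → Σnom=21.350; wc +0.260/-0.295 → slack +0.260/-0.295; half-tol=0.277, Σhalf²=0.077006
  -B: nom -44.800 → Σnom=-23.450; wc +0.200/-0.370 → slack +0.460/-0.665; half-tol=0.285, Σhalf²=0.158231
  +C: nom +28.000 → Σnom=4.550; wc +0.042/-0.110 → slack +0.502/-0.775; half-tol=0.076, Σhalf²=0.164007
  -D: nom -40.700 → Σnom=-36.150; wc +0.274/-0.274 → slack +0.776/-1.049; half-tol=0.274, Σhalf²=0.239083
  -E: nom -25.500 → Σnom=-61.650; wc +0.040/-0.430 → slack +0.816/-1.479; half-tol=0.235, Σhalf²=0.294308
  -F: nom -13.900 → Σnom=-75.550; wc +0.416/-0.416 → slack +1.232/-1.895; half-tol=0.416, Σhalf²=0.467364
  -G: nom -36.600 → Σnom=-112.150; wc +0.110/-0.429 → slack +1.342/-2.324; half-tol=0.270, Σhalf²=0.539995
Nominal = -112.150. Worst-case = [-112.150 - 2.324, -112.150 + 1.342] = [-114.474, -110.808]. RSS = √0.539995 = 0.735.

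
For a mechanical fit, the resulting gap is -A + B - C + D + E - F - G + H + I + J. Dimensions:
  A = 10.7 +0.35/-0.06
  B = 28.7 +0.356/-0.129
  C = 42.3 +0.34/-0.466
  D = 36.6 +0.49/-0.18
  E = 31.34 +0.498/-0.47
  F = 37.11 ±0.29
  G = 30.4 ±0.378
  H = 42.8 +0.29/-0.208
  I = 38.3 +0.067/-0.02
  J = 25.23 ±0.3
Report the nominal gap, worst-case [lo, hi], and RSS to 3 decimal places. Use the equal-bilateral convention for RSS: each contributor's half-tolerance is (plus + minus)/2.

Stack each dimension's contribution:
  -A: nom -10.700 → Σnom=-10.700; wc +0.060/-0.350 → slack +0.060/-0.350; half-tol=0.205, Σhalf²=0.042025
  +B: nom +28.700 → Σnom=18.000; wc +0.356/-0.129 → slack +0.416/-0.479; half-tol=0.242, Σhalf²=0.100831
  -C: nom -42.300 → Σnom=-24.300; wc +0.466/-0.340 → slack +0.882/-0.819; half-tol=0.403, Σhalf²=0.263240
  +D: nom +36.600 → Σnom=12.300; wc +0.490/-0.180 → slack +1.372/-0.999; half-tol=0.335, Σhalf²=0.375465
  +E: nom +31.340 → Σnom=43.640; wc +0.498/-0.470 → slack +1.870/-1.469; half-tol=0.484, Σhalf²=0.609721
  -F: nom -37.110 → Σnom=6.530; wc +0.290/-0.290 → slack +2.160/-1.759; half-tol=0.290, Σhalf²=0.693821
  -G: nom -30.400 → Σnom=-23.870; wc +0.378/-0.378 → slack +2.538/-2.137; half-tol=0.378, Σhalf²=0.836705
  +H: nom +42.800 → Σnom=18.930; wc +0.290/-0.208 → slack +2.828/-2.345; half-tol=0.249, Σhalf²=0.898706
  +I: nom +38.300 → Σnom=57.230; wc +0.067/-0.020 → slack +2.895/-2.365; half-tol=0.044, Σhalf²=0.900598
  +J: nom +25.230 → Σnom=82.460; wc +0.300/-0.300 → slack +3.195/-2.665; half-tol=0.300, Σhalf²=0.990598
Nominal = 82.460. Worst-case = [82.460 - 2.665, 82.460 + 3.195] = [79.795, 85.655]. RSS = √0.990598 = 0.995.

nominal=82.460 wc=[79.795,85.655] rss=0.995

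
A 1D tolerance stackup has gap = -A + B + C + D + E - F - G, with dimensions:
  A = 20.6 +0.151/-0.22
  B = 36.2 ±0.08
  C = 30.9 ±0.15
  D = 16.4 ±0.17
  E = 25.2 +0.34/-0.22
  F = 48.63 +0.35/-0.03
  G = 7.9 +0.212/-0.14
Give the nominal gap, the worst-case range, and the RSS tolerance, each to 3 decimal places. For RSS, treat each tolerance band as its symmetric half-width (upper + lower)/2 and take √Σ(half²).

nominal=31.570 wc=[30.237,32.700] rss=0.488

Stack each dimension's contribution:
  -A: nom -20.600 → Σnom=-20.600; wc +0.220/-0.151 → slack +0.220/-0.151; half-tol=0.185, Σhalf²=0.034410
  +B: nom +36.200 → Σnom=15.600; wc +0.080/-0.080 → slack +0.300/-0.231; half-tol=0.080, Σhalf²=0.040810
  +C: nom +30.900 → Σnom=46.500; wc +0.150/-0.150 → slack +0.450/-0.381; half-tol=0.150, Σhalf²=0.063310
  +D: nom +16.400 → Σnom=62.900; wc +0.170/-0.170 → slack +0.620/-0.551; half-tol=0.170, Σhalf²=0.092210
  +E: nom +25.200 → Σnom=88.100; wc +0.340/-0.220 → slack +0.960/-0.771; half-tol=0.280, Σhalf²=0.170610
  -F: nom -48.630 → Σnom=39.470; wc +0.030/-0.350 → slack +0.990/-1.121; half-tol=0.190, Σhalf²=0.206710
  -G: nom -7.900 → Σnom=31.570; wc +0.140/-0.212 → slack +1.130/-1.333; half-tol=0.176, Σhalf²=0.237686
Nominal = 31.570. Worst-case = [31.570 - 1.333, 31.570 + 1.130] = [30.237, 32.700]. RSS = √0.237686 = 0.488.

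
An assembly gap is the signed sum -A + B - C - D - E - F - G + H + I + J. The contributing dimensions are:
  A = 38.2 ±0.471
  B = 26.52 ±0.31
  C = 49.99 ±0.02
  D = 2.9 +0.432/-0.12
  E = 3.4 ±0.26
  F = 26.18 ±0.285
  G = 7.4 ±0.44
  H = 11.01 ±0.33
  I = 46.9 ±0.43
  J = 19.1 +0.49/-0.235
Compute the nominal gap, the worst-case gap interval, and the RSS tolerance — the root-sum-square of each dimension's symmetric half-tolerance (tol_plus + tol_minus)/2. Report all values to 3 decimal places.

nominal=-24.540 wc=[-27.753,-21.384] rss=1.078

Stack each dimension's contribution:
  -A: nom -38.200 → Σnom=-38.200; wc +0.471/-0.471 → slack +0.471/-0.471; half-tol=0.471, Σhalf²=0.221841
  +B: nom +26.520 → Σnom=-11.680; wc +0.310/-0.310 → slack +0.781/-0.781; half-tol=0.310, Σhalf²=0.317941
  -C: nom -49.990 → Σnom=-61.670; wc +0.020/-0.020 → slack +0.801/-0.801; half-tol=0.020, Σhalf²=0.318341
  -D: nom -2.900 → Σnom=-64.570; wc +0.120/-0.432 → slack +0.921/-1.233; half-tol=0.276, Σhalf²=0.394517
  -E: nom -3.400 → Σnom=-67.970; wc +0.260/-0.260 → slack +1.181/-1.493; half-tol=0.260, Σhalf²=0.462117
  -F: nom -26.180 → Σnom=-94.150; wc +0.285/-0.285 → slack +1.466/-1.778; half-tol=0.285, Σhalf²=0.543342
  -G: nom -7.400 → Σnom=-101.550; wc +0.440/-0.440 → slack +1.906/-2.218; half-tol=0.440, Σhalf²=0.736942
  +H: nom +11.010 → Σnom=-90.540; wc +0.330/-0.330 → slack +2.236/-2.548; half-tol=0.330, Σhalf²=0.845842
  +I: nom +46.900 → Σnom=-43.640; wc +0.430/-0.430 → slack +2.666/-2.978; half-tol=0.430, Σhalf²=1.030742
  +J: nom +19.100 → Σnom=-24.540; wc +0.490/-0.235 → slack +3.156/-3.213; half-tol=0.362, Σhalf²=1.162148
Nominal = -24.540. Worst-case = [-24.540 - 3.213, -24.540 + 3.156] = [-27.753, -21.384]. RSS = √1.162148 = 1.078.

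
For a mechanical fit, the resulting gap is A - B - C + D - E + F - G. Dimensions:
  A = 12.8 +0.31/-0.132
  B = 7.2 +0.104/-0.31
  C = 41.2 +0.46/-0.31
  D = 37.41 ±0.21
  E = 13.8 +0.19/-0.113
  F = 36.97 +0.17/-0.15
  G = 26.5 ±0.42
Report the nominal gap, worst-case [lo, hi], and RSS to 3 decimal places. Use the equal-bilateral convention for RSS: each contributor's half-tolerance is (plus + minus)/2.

nominal=-1.520 wc=[-3.186,0.323] rss=0.713

Stack each dimension's contribution:
  +A: nom +12.800 → Σnom=12.800; wc +0.310/-0.132 → slack +0.310/-0.132; half-tol=0.221, Σhalf²=0.048841
  -B: nom -7.200 → Σnom=5.600; wc +0.310/-0.104 → slack +0.620/-0.236; half-tol=0.207, Σhalf²=0.091690
  -C: nom -41.200 → Σnom=-35.600; wc +0.310/-0.460 → slack +0.930/-0.696; half-tol=0.385, Σhalf²=0.239915
  +D: nom +37.410 → Σnom=1.810; wc +0.210/-0.210 → slack +1.140/-0.906; half-tol=0.210, Σhalf²=0.284015
  -E: nom -13.800 → Σnom=-11.990; wc +0.113/-0.190 → slack +1.253/-1.096; half-tol=0.151, Σhalf²=0.306967
  +F: nom +36.970 → Σnom=24.980; wc +0.170/-0.150 → slack +1.423/-1.246; half-tol=0.160, Σhalf²=0.332567
  -G: nom -26.500 → Σnom=-1.520; wc +0.420/-0.420 → slack +1.843/-1.666; half-tol=0.420, Σhalf²=0.508967
Nominal = -1.520. Worst-case = [-1.520 - 1.666, -1.520 + 1.843] = [-3.186, 0.323]. RSS = √0.508967 = 0.713.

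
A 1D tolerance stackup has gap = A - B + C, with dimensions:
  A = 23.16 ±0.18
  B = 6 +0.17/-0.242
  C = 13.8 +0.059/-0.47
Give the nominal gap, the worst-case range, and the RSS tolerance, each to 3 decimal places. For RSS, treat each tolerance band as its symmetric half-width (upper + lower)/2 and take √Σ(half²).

Stack each dimension's contribution:
  +A: nom +23.160 → Σnom=23.160; wc +0.180/-0.180 → slack +0.180/-0.180; half-tol=0.180, Σhalf²=0.032400
  -B: nom -6.000 → Σnom=17.160; wc +0.242/-0.170 → slack +0.422/-0.350; half-tol=0.206, Σhalf²=0.074836
  +C: nom +13.800 → Σnom=30.960; wc +0.059/-0.470 → slack +0.481/-0.820; half-tol=0.264, Σhalf²=0.144796
Nominal = 30.960. Worst-case = [30.960 - 0.820, 30.960 + 0.481] = [30.140, 31.441]. RSS = √0.144796 = 0.381.

nominal=30.960 wc=[30.140,31.441] rss=0.381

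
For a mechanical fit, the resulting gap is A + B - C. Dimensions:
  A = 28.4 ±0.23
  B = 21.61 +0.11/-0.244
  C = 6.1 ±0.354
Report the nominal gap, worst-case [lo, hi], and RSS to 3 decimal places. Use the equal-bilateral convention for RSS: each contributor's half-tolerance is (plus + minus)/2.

Stack each dimension's contribution:
  +A: nom +28.400 → Σnom=28.400; wc +0.230/-0.230 → slack +0.230/-0.230; half-tol=0.230, Σhalf²=0.052900
  +B: nom +21.610 → Σnom=50.010; wc +0.110/-0.244 → slack +0.340/-0.474; half-tol=0.177, Σhalf²=0.084229
  -C: nom -6.100 → Σnom=43.910; wc +0.354/-0.354 → slack +0.694/-0.828; half-tol=0.354, Σhalf²=0.209545
Nominal = 43.910. Worst-case = [43.910 - 0.828, 43.910 + 0.694] = [43.082, 44.604]. RSS = √0.209545 = 0.458.

nominal=43.910 wc=[43.082,44.604] rss=0.458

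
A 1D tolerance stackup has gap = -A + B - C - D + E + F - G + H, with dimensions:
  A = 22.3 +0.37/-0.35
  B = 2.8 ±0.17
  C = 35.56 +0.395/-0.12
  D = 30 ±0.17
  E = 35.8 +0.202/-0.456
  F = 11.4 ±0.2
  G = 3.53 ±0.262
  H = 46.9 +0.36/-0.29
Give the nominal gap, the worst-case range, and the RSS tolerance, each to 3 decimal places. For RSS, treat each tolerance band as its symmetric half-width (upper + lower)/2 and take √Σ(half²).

nominal=5.510 wc=[3.197,7.344] rss=0.759

Stack each dimension's contribution:
  -A: nom -22.300 → Σnom=-22.300; wc +0.350/-0.370 → slack +0.350/-0.370; half-tol=0.360, Σhalf²=0.129600
  +B: nom +2.800 → Σnom=-19.500; wc +0.170/-0.170 → slack +0.520/-0.540; half-tol=0.170, Σhalf²=0.158500
  -C: nom -35.560 → Σnom=-55.060; wc +0.120/-0.395 → slack +0.640/-0.935; half-tol=0.258, Σhalf²=0.224806
  -D: nom -30.000 → Σnom=-85.060; wc +0.170/-0.170 → slack +0.810/-1.105; half-tol=0.170, Σhalf²=0.253706
  +E: nom +35.800 → Σnom=-49.260; wc +0.202/-0.456 → slack +1.012/-1.561; half-tol=0.329, Σhalf²=0.361947
  +F: nom +11.400 → Σnom=-37.860; wc +0.200/-0.200 → slack +1.212/-1.761; half-tol=0.200, Σhalf²=0.401947
  -G: nom -3.530 → Σnom=-41.390; wc +0.262/-0.262 → slack +1.474/-2.023; half-tol=0.262, Σhalf²=0.470591
  +H: nom +46.900 → Σnom=5.510; wc +0.360/-0.290 → slack +1.834/-2.313; half-tol=0.325, Σhalf²=0.576216
Nominal = 5.510. Worst-case = [5.510 - 2.313, 5.510 + 1.834] = [3.197, 7.344]. RSS = √0.576216 = 0.759.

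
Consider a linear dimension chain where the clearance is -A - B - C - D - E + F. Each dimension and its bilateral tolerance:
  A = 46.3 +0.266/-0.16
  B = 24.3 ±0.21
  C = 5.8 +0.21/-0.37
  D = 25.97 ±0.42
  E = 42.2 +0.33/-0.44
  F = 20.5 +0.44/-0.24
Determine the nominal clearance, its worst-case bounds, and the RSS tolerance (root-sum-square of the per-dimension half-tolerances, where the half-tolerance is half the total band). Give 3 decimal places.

nominal=-124.070 wc=[-125.746,-122.030] rss=0.783

Stack each dimension's contribution:
  -A: nom -46.300 → Σnom=-46.300; wc +0.160/-0.266 → slack +0.160/-0.266; half-tol=0.213, Σhalf²=0.045369
  -B: nom -24.300 → Σnom=-70.600; wc +0.210/-0.210 → slack +0.370/-0.476; half-tol=0.210, Σhalf²=0.089469
  -C: nom -5.800 → Σnom=-76.400; wc +0.370/-0.210 → slack +0.740/-0.686; half-tol=0.290, Σhalf²=0.173569
  -D: nom -25.970 → Σnom=-102.370; wc +0.420/-0.420 → slack +1.160/-1.106; half-tol=0.420, Σhalf²=0.349969
  -E: nom -42.200 → Σnom=-144.570; wc +0.440/-0.330 → slack +1.600/-1.436; half-tol=0.385, Σhalf²=0.498194
  +F: nom +20.500 → Σnom=-124.070; wc +0.440/-0.240 → slack +2.040/-1.676; half-tol=0.340, Σhalf²=0.613794
Nominal = -124.070. Worst-case = [-124.070 - 1.676, -124.070 + 2.040] = [-125.746, -122.030]. RSS = √0.613794 = 0.783.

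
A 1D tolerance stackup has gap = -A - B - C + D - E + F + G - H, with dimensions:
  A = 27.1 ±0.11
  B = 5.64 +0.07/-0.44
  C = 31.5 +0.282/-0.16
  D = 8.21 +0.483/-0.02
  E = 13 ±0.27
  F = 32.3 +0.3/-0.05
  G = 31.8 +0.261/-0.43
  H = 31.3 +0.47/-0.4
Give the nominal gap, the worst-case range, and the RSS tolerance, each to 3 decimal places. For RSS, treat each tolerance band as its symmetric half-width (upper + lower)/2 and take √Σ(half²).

Stack each dimension's contribution:
  -A: nom -27.100 → Σnom=-27.100; wc +0.110/-0.110 → slack +0.110/-0.110; half-tol=0.110, Σhalf²=0.012100
  -B: nom -5.640 → Σnom=-32.740; wc +0.440/-0.070 → slack +0.550/-0.180; half-tol=0.255, Σhalf²=0.077125
  -C: nom -31.500 → Σnom=-64.240; wc +0.160/-0.282 → slack +0.710/-0.462; half-tol=0.221, Σhalf²=0.125966
  +D: nom +8.210 → Σnom=-56.030; wc +0.483/-0.020 → slack +1.193/-0.482; half-tol=0.252, Σhalf²=0.189218
  -E: nom -13.000 → Σnom=-69.030; wc +0.270/-0.270 → slack +1.463/-0.752; half-tol=0.270, Σhalf²=0.262118
  +F: nom +32.300 → Σnom=-36.730; wc +0.300/-0.050 → slack +1.763/-0.802; half-tol=0.175, Σhalf²=0.292743
  +G: nom +31.800 → Σnom=-4.930; wc +0.261/-0.430 → slack +2.024/-1.232; half-tol=0.346, Σhalf²=0.412114
  -H: nom -31.300 → Σnom=-36.230; wc +0.400/-0.470 → slack +2.424/-1.702; half-tol=0.435, Σhalf²=0.601338
Nominal = -36.230. Worst-case = [-36.230 - 1.702, -36.230 + 2.424] = [-37.932, -33.806]. RSS = √0.601338 = 0.775.

nominal=-36.230 wc=[-37.932,-33.806] rss=0.775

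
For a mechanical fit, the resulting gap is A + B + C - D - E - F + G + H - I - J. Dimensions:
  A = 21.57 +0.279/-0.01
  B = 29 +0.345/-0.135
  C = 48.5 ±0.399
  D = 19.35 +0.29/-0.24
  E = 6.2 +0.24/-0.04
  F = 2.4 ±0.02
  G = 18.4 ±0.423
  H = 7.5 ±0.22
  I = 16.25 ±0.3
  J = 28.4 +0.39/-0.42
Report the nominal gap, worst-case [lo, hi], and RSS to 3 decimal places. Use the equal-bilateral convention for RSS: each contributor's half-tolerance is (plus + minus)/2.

nominal=52.370 wc=[49.943,55.056] rss=0.900

Stack each dimension's contribution:
  +A: nom +21.570 → Σnom=21.570; wc +0.279/-0.010 → slack +0.279/-0.010; half-tol=0.145, Σhalf²=0.020880
  +B: nom +29.000 → Σnom=50.570; wc +0.345/-0.135 → slack +0.624/-0.145; half-tol=0.240, Σhalf²=0.078480
  +C: nom +48.500 → Σnom=99.070; wc +0.399/-0.399 → slack +1.023/-0.544; half-tol=0.399, Σhalf²=0.237681
  -D: nom -19.350 → Σnom=79.720; wc +0.240/-0.290 → slack +1.263/-0.834; half-tol=0.265, Σhalf²=0.307906
  -E: nom -6.200 → Σnom=73.520; wc +0.040/-0.240 → slack +1.303/-1.074; half-tol=0.140, Σhalf²=0.327506
  -F: nom -2.400 → Σnom=71.120; wc +0.020/-0.020 → slack +1.323/-1.094; half-tol=0.020, Σhalf²=0.327906
  +G: nom +18.400 → Σnom=89.520; wc +0.423/-0.423 → slack +1.746/-1.517; half-tol=0.423, Σhalf²=0.506835
  +H: nom +7.500 → Σnom=97.020; wc +0.220/-0.220 → slack +1.966/-1.737; half-tol=0.220, Σhalf²=0.555235
  -I: nom -16.250 → Σnom=80.770; wc +0.300/-0.300 → slack +2.266/-2.037; half-tol=0.300, Σhalf²=0.645235
  -J: nom -28.400 → Σnom=52.370; wc +0.420/-0.390 → slack +2.686/-2.427; half-tol=0.405, Σhalf²=0.809260
Nominal = 52.370. Worst-case = [52.370 - 2.427, 52.370 + 2.686] = [49.943, 55.056]. RSS = √0.809260 = 0.900.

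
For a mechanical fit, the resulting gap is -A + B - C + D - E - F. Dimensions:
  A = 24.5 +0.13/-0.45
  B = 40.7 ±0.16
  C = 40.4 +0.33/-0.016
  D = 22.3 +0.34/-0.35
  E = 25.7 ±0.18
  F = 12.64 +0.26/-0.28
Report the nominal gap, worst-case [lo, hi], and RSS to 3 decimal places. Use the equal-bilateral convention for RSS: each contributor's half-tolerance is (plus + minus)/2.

nominal=-40.240 wc=[-41.650,-38.814] rss=0.603

Stack each dimension's contribution:
  -A: nom -24.500 → Σnom=-24.500; wc +0.450/-0.130 → slack +0.450/-0.130; half-tol=0.290, Σhalf²=0.084100
  +B: nom +40.700 → Σnom=16.200; wc +0.160/-0.160 → slack +0.610/-0.290; half-tol=0.160, Σhalf²=0.109700
  -C: nom -40.400 → Σnom=-24.200; wc +0.016/-0.330 → slack +0.626/-0.620; half-tol=0.173, Σhalf²=0.139629
  +D: nom +22.300 → Σnom=-1.900; wc +0.340/-0.350 → slack +0.966/-0.970; half-tol=0.345, Σhalf²=0.258654
  -E: nom -25.700 → Σnom=-27.600; wc +0.180/-0.180 → slack +1.146/-1.150; half-tol=0.180, Σhalf²=0.291054
  -F: nom -12.640 → Σnom=-40.240; wc +0.280/-0.260 → slack +1.426/-1.410; half-tol=0.270, Σhalf²=0.363954
Nominal = -40.240. Worst-case = [-40.240 - 1.410, -40.240 + 1.426] = [-41.650, -38.814]. RSS = √0.363954 = 0.603.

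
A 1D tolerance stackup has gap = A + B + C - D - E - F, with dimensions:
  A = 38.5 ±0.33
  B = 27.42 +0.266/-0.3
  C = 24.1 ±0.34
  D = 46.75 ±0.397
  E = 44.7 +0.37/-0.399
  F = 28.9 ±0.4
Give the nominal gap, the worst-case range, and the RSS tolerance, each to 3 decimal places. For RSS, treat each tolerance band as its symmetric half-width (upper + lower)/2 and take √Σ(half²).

nominal=-30.330 wc=[-32.467,-28.198] rss=0.878

Stack each dimension's contribution:
  +A: nom +38.500 → Σnom=38.500; wc +0.330/-0.330 → slack +0.330/-0.330; half-tol=0.330, Σhalf²=0.108900
  +B: nom +27.420 → Σnom=65.920; wc +0.266/-0.300 → slack +0.596/-0.630; half-tol=0.283, Σhalf²=0.188989
  +C: nom +24.100 → Σnom=90.020; wc +0.340/-0.340 → slack +0.936/-0.970; half-tol=0.340, Σhalf²=0.304589
  -D: nom -46.750 → Σnom=43.270; wc +0.397/-0.397 → slack +1.333/-1.367; half-tol=0.397, Σhalf²=0.462198
  -E: nom -44.700 → Σnom=-1.430; wc +0.399/-0.370 → slack +1.732/-1.737; half-tol=0.385, Σhalf²=0.610038
  -F: nom -28.900 → Σnom=-30.330; wc +0.400/-0.400 → slack +2.132/-2.137; half-tol=0.400, Σhalf²=0.770038
Nominal = -30.330. Worst-case = [-30.330 - 2.137, -30.330 + 2.132] = [-32.467, -28.198]. RSS = √0.770038 = 0.878.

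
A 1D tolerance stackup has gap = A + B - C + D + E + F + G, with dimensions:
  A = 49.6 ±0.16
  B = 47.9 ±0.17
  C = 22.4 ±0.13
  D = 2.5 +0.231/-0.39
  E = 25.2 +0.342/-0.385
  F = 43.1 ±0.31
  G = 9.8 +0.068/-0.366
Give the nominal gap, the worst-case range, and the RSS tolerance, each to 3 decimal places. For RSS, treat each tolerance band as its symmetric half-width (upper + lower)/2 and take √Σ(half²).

Stack each dimension's contribution:
  +A: nom +49.600 → Σnom=49.600; wc +0.160/-0.160 → slack +0.160/-0.160; half-tol=0.160, Σhalf²=0.025600
  +B: nom +47.900 → Σnom=97.500; wc +0.170/-0.170 → slack +0.330/-0.330; half-tol=0.170, Σhalf²=0.054500
  -C: nom -22.400 → Σnom=75.100; wc +0.130/-0.130 → slack +0.460/-0.460; half-tol=0.130, Σhalf²=0.071400
  +D: nom +2.500 → Σnom=77.600; wc +0.231/-0.390 → slack +0.691/-0.850; half-tol=0.310, Σhalf²=0.167810
  +E: nom +25.200 → Σnom=102.800; wc +0.342/-0.385 → slack +1.033/-1.235; half-tol=0.364, Σhalf²=0.299943
  +F: nom +43.100 → Σnom=145.900; wc +0.310/-0.310 → slack +1.343/-1.545; half-tol=0.310, Σhalf²=0.396043
  +G: nom +9.800 → Σnom=155.700; wc +0.068/-0.366 → slack +1.411/-1.911; half-tol=0.217, Σhalf²=0.443132
Nominal = 155.700. Worst-case = [155.700 - 1.911, 155.700 + 1.411] = [153.789, 157.111]. RSS = √0.443132 = 0.666.

nominal=155.700 wc=[153.789,157.111] rss=0.666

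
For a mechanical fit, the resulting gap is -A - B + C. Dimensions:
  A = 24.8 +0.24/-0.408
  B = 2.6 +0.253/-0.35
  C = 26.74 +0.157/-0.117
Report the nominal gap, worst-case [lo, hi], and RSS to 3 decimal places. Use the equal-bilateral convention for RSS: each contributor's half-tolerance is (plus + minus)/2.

Stack each dimension's contribution:
  -A: nom -24.800 → Σnom=-24.800; wc +0.408/-0.240 → slack +0.408/-0.240; half-tol=0.324, Σhalf²=0.104976
  -B: nom -2.600 → Σnom=-27.400; wc +0.350/-0.253 → slack +0.758/-0.493; half-tol=0.301, Σhalf²=0.195878
  +C: nom +26.740 → Σnom=-0.660; wc +0.157/-0.117 → slack +0.915/-0.610; half-tol=0.137, Σhalf²=0.214647
Nominal = -0.660. Worst-case = [-0.660 - 0.610, -0.660 + 0.915] = [-1.270, 0.255]. RSS = √0.214647 = 0.463.

nominal=-0.660 wc=[-1.270,0.255] rss=0.463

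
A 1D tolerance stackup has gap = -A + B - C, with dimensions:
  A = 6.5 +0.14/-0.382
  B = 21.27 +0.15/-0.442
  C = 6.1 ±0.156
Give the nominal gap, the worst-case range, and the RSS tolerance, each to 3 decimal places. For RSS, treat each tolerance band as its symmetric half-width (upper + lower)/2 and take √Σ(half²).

Stack each dimension's contribution:
  -A: nom -6.500 → Σnom=-6.500; wc +0.382/-0.140 → slack +0.382/-0.140; half-tol=0.261, Σhalf²=0.068121
  +B: nom +21.270 → Σnom=14.770; wc +0.150/-0.442 → slack +0.532/-0.582; half-tol=0.296, Σhalf²=0.155737
  -C: nom -6.100 → Σnom=8.670; wc +0.156/-0.156 → slack +0.688/-0.738; half-tol=0.156, Σhalf²=0.180073
Nominal = 8.670. Worst-case = [8.670 - 0.738, 8.670 + 0.688] = [7.932, 9.358]. RSS = √0.180073 = 0.424.

nominal=8.670 wc=[7.932,9.358] rss=0.424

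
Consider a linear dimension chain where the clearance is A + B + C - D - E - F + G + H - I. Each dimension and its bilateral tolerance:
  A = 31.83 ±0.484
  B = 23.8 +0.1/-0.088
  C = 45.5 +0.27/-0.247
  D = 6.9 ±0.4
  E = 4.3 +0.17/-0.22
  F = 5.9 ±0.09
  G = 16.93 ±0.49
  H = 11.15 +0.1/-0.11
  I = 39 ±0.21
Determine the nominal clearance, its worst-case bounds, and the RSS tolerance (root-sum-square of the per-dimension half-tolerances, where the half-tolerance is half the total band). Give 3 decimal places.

nominal=73.110 wc=[70.821,75.474] rss=0.901

Stack each dimension's contribution:
  +A: nom +31.830 → Σnom=31.830; wc +0.484/-0.484 → slack +0.484/-0.484; half-tol=0.484, Σhalf²=0.234256
  +B: nom +23.800 → Σnom=55.630; wc +0.100/-0.088 → slack +0.584/-0.572; half-tol=0.094, Σhalf²=0.243092
  +C: nom +45.500 → Σnom=101.130; wc +0.270/-0.247 → slack +0.854/-0.819; half-tol=0.259, Σhalf²=0.309914
  -D: nom -6.900 → Σnom=94.230; wc +0.400/-0.400 → slack +1.254/-1.219; half-tol=0.400, Σhalf²=0.469914
  -E: nom -4.300 → Σnom=89.930; wc +0.220/-0.170 → slack +1.474/-1.389; half-tol=0.195, Σhalf²=0.507939
  -F: nom -5.900 → Σnom=84.030; wc +0.090/-0.090 → slack +1.564/-1.479; half-tol=0.090, Σhalf²=0.516039
  +G: nom +16.930 → Σnom=100.960; wc +0.490/-0.490 → slack +2.054/-1.969; half-tol=0.490, Σhalf²=0.756139
  +H: nom +11.150 → Σnom=112.110; wc +0.100/-0.110 → slack +2.154/-2.079; half-tol=0.105, Σhalf²=0.767164
  -I: nom -39.000 → Σnom=73.110; wc +0.210/-0.210 → slack +2.364/-2.289; half-tol=0.210, Σhalf²=0.811264
Nominal = 73.110. Worst-case = [73.110 - 2.289, 73.110 + 2.364] = [70.821, 75.474]. RSS = √0.811264 = 0.901.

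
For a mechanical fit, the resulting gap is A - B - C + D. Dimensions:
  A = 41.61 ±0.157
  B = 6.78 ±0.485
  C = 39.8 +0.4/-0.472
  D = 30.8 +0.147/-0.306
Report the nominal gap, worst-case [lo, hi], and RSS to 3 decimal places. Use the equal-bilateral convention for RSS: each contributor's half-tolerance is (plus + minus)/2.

nominal=25.830 wc=[24.482,27.091] rss=0.708

Stack each dimension's contribution:
  +A: nom +41.610 → Σnom=41.610; wc +0.157/-0.157 → slack +0.157/-0.157; half-tol=0.157, Σhalf²=0.024649
  -B: nom -6.780 → Σnom=34.830; wc +0.485/-0.485 → slack +0.642/-0.642; half-tol=0.485, Σhalf²=0.259874
  -C: nom -39.800 → Σnom=-4.970; wc +0.472/-0.400 → slack +1.114/-1.042; half-tol=0.436, Σhalf²=0.449970
  +D: nom +30.800 → Σnom=25.830; wc +0.147/-0.306 → slack +1.261/-1.348; half-tol=0.226, Σhalf²=0.501272
Nominal = 25.830. Worst-case = [25.830 - 1.348, 25.830 + 1.261] = [24.482, 27.091]. RSS = √0.501272 = 0.708.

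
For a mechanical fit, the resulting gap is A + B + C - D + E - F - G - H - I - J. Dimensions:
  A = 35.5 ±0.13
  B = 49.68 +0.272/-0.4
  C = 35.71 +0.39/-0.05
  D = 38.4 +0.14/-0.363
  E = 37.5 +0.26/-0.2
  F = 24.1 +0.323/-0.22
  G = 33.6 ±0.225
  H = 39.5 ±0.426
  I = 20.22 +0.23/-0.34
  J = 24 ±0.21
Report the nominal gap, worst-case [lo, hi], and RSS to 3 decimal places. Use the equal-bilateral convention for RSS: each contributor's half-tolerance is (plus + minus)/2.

Stack each dimension's contribution:
  +A: nom +35.500 → Σnom=35.500; wc +0.130/-0.130 → slack +0.130/-0.130; half-tol=0.130, Σhalf²=0.016900
  +B: nom +49.680 → Σnom=85.180; wc +0.272/-0.400 → slack +0.402/-0.530; half-tol=0.336, Σhalf²=0.129796
  +C: nom +35.710 → Σnom=120.890; wc +0.390/-0.050 → slack +0.792/-0.580; half-tol=0.220, Σhalf²=0.178196
  -D: nom -38.400 → Σnom=82.490; wc +0.363/-0.140 → slack +1.155/-0.720; half-tol=0.252, Σhalf²=0.241448
  +E: nom +37.500 → Σnom=119.990; wc +0.260/-0.200 → slack +1.415/-0.920; half-tol=0.230, Σhalf²=0.294348
  -F: nom -24.100 → Σnom=95.890; wc +0.220/-0.323 → slack +1.635/-1.243; half-tol=0.272, Σhalf²=0.368061
  -G: nom -33.600 → Σnom=62.290; wc +0.225/-0.225 → slack +1.860/-1.468; half-tol=0.225, Σhalf²=0.418686
  -H: nom -39.500 → Σnom=22.790; wc +0.426/-0.426 → slack +2.286/-1.894; half-tol=0.426, Σhalf²=0.600162
  -I: nom -20.220 → Σnom=2.570; wc +0.340/-0.230 → slack +2.626/-2.124; half-tol=0.285, Σhalf²=0.681387
  -J: nom -24.000 → Σnom=-21.430; wc +0.210/-0.210 → slack +2.836/-2.334; half-tol=0.210, Σhalf²=0.725487
Nominal = -21.430. Worst-case = [-21.430 - 2.334, -21.430 + 2.836] = [-23.764, -18.594]. RSS = √0.725487 = 0.852.

nominal=-21.430 wc=[-23.764,-18.594] rss=0.852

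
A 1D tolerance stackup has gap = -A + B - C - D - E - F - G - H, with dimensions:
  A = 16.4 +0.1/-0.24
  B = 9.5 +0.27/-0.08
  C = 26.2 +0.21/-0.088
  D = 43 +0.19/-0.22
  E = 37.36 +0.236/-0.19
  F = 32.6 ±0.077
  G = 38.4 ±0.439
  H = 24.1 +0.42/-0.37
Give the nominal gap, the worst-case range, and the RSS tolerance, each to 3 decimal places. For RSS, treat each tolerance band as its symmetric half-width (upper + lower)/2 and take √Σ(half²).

nominal=-208.560 wc=[-210.312,-206.666] rss=0.724

Stack each dimension's contribution:
  -A: nom -16.400 → Σnom=-16.400; wc +0.240/-0.100 → slack +0.240/-0.100; half-tol=0.170, Σhalf²=0.028900
  +B: nom +9.500 → Σnom=-6.900; wc +0.270/-0.080 → slack +0.510/-0.180; half-tol=0.175, Σhalf²=0.059525
  -C: nom -26.200 → Σnom=-33.100; wc +0.088/-0.210 → slack +0.598/-0.390; half-tol=0.149, Σhalf²=0.081726
  -D: nom -43.000 → Σnom=-76.100; wc +0.220/-0.190 → slack +0.818/-0.580; half-tol=0.205, Σhalf²=0.123751
  -E: nom -37.360 → Σnom=-113.460; wc +0.190/-0.236 → slack +1.008/-0.816; half-tol=0.213, Σhalf²=0.169120
  -F: nom -32.600 → Σnom=-146.060; wc +0.077/-0.077 → slack +1.085/-0.893; half-tol=0.077, Σhalf²=0.175049
  -G: nom -38.400 → Σnom=-184.460; wc +0.439/-0.439 → slack +1.524/-1.332; half-tol=0.439, Σhalf²=0.367770
  -H: nom -24.100 → Σnom=-208.560; wc +0.370/-0.420 → slack +1.894/-1.752; half-tol=0.395, Σhalf²=0.523795
Nominal = -208.560. Worst-case = [-208.560 - 1.752, -208.560 + 1.894] = [-210.312, -206.666]. RSS = √0.523795 = 0.724.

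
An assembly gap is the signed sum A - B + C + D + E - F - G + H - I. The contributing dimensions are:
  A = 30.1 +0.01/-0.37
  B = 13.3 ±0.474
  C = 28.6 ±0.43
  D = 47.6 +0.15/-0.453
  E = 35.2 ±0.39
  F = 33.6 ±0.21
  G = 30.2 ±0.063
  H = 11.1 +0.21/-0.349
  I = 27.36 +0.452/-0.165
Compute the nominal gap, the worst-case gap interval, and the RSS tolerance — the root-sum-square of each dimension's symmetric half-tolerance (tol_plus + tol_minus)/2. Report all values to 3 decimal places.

nominal=48.140 wc=[44.949,50.242] rss=0.954

Stack each dimension's contribution:
  +A: nom +30.100 → Σnom=30.100; wc +0.010/-0.370 → slack +0.010/-0.370; half-tol=0.190, Σhalf²=0.036100
  -B: nom -13.300 → Σnom=16.800; wc +0.474/-0.474 → slack +0.484/-0.844; half-tol=0.474, Σhalf²=0.260776
  +C: nom +28.600 → Σnom=45.400; wc +0.430/-0.430 → slack +0.914/-1.274; half-tol=0.430, Σhalf²=0.445676
  +D: nom +47.600 → Σnom=93.000; wc +0.150/-0.453 → slack +1.064/-1.727; half-tol=0.301, Σhalf²=0.536578
  +E: nom +35.200 → Σnom=128.200; wc +0.390/-0.390 → slack +1.454/-2.117; half-tol=0.390, Σhalf²=0.688678
  -F: nom -33.600 → Σnom=94.600; wc +0.210/-0.210 → slack +1.664/-2.327; half-tol=0.210, Σhalf²=0.732778
  -G: nom -30.200 → Σnom=64.400; wc +0.063/-0.063 → slack +1.727/-2.390; half-tol=0.063, Σhalf²=0.736747
  +H: nom +11.100 → Σnom=75.500; wc +0.210/-0.349 → slack +1.937/-2.739; half-tol=0.279, Σhalf²=0.814867
  -I: nom -27.360 → Σnom=48.140; wc +0.165/-0.452 → slack +2.102/-3.191; half-tol=0.308, Σhalf²=0.910040
Nominal = 48.140. Worst-case = [48.140 - 3.191, 48.140 + 2.102] = [44.949, 50.242]. RSS = √0.910040 = 0.954.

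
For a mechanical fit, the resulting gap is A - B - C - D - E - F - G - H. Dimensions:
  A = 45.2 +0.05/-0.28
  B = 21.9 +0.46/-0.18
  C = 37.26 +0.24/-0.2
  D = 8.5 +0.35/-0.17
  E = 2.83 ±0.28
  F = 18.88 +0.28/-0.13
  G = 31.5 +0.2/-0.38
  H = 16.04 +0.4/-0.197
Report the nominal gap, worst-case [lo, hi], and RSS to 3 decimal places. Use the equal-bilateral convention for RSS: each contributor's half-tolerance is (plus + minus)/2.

Stack each dimension's contribution:
  +A: nom +45.200 → Σnom=45.200; wc +0.050/-0.280 → slack +0.050/-0.280; half-tol=0.165, Σhalf²=0.027225
  -B: nom -21.900 → Σnom=23.300; wc +0.180/-0.460 → slack +0.230/-0.740; half-tol=0.320, Σhalf²=0.129625
  -C: nom -37.260 → Σnom=-13.960; wc +0.200/-0.240 → slack +0.430/-0.980; half-tol=0.220, Σhalf²=0.178025
  -D: nom -8.500 → Σnom=-22.460; wc +0.170/-0.350 → slack +0.600/-1.330; half-tol=0.260, Σhalf²=0.245625
  -E: nom -2.830 → Σnom=-25.290; wc +0.280/-0.280 → slack +0.880/-1.610; half-tol=0.280, Σhalf²=0.324025
  -F: nom -18.880 → Σnom=-44.170; wc +0.130/-0.280 → slack +1.010/-1.890; half-tol=0.205, Σhalf²=0.366050
  -G: nom -31.500 → Σnom=-75.670; wc +0.380/-0.200 → slack +1.390/-2.090; half-tol=0.290, Σhalf²=0.450150
  -H: nom -16.040 → Σnom=-91.710; wc +0.197/-0.400 → slack +1.587/-2.490; half-tol=0.298, Σhalf²=0.539252
Nominal = -91.710. Worst-case = [-91.710 - 2.490, -91.710 + 1.587] = [-94.200, -90.123]. RSS = √0.539252 = 0.734.

nominal=-91.710 wc=[-94.200,-90.123] rss=0.734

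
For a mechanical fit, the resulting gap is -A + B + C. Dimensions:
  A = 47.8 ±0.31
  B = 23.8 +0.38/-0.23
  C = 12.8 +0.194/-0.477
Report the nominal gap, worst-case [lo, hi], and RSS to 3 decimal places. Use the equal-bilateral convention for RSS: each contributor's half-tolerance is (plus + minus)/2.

Stack each dimension's contribution:
  -A: nom -47.800 → Σnom=-47.800; wc +0.310/-0.310 → slack +0.310/-0.310; half-tol=0.310, Σhalf²=0.096100
  +B: nom +23.800 → Σnom=-24.000; wc +0.380/-0.230 → slack +0.690/-0.540; half-tol=0.305, Σhalf²=0.189125
  +C: nom +12.800 → Σnom=-11.200; wc +0.194/-0.477 → slack +0.884/-1.017; half-tol=0.336, Σhalf²=0.301685
Nominal = -11.200. Worst-case = [-11.200 - 1.017, -11.200 + 0.884] = [-12.217, -10.316]. RSS = √0.301685 = 0.549.

nominal=-11.200 wc=[-12.217,-10.316] rss=0.549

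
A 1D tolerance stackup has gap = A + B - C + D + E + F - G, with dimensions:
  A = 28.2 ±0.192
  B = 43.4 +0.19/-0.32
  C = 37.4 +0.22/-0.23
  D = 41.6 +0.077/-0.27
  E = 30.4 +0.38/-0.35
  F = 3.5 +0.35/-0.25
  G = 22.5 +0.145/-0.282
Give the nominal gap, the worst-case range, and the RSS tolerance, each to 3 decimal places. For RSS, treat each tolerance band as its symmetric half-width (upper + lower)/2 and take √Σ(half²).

Stack each dimension's contribution:
  +A: nom +28.200 → Σnom=28.200; wc +0.192/-0.192 → slack +0.192/-0.192; half-tol=0.192, Σhalf²=0.036864
  +B: nom +43.400 → Σnom=71.600; wc +0.190/-0.320 → slack +0.382/-0.512; half-tol=0.255, Σhalf²=0.101889
  -C: nom -37.400 → Σnom=34.200; wc +0.230/-0.220 → slack +0.612/-0.732; half-tol=0.225, Σhalf²=0.152514
  +D: nom +41.600 → Σnom=75.800; wc +0.077/-0.270 → slack +0.689/-1.002; half-tol=0.174, Σhalf²=0.182616
  +E: nom +30.400 → Σnom=106.200; wc +0.380/-0.350 → slack +1.069/-1.352; half-tol=0.365, Σhalf²=0.315841
  +F: nom +3.500 → Σnom=109.700; wc +0.350/-0.250 → slack +1.419/-1.602; half-tol=0.300, Σhalf²=0.405841
  -G: nom -22.500 → Σnom=87.200; wc +0.282/-0.145 → slack +1.701/-1.747; half-tol=0.213, Σhalf²=0.451423
Nominal = 87.200. Worst-case = [87.200 - 1.747, 87.200 + 1.701] = [85.453, 88.901]. RSS = √0.451423 = 0.672.

nominal=87.200 wc=[85.453,88.901] rss=0.672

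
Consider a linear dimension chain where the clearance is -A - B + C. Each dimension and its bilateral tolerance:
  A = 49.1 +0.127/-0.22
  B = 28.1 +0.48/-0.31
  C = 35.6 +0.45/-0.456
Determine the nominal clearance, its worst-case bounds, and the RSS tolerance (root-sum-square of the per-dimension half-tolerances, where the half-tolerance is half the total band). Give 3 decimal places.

Stack each dimension's contribution:
  -A: nom -49.100 → Σnom=-49.100; wc +0.220/-0.127 → slack +0.220/-0.127; half-tol=0.173, Σhalf²=0.030102
  -B: nom -28.100 → Σnom=-77.200; wc +0.310/-0.480 → slack +0.530/-0.607; half-tol=0.395, Σhalf²=0.186127
  +C: nom +35.600 → Σnom=-41.600; wc +0.450/-0.456 → slack +0.980/-1.063; half-tol=0.453, Σhalf²=0.391336
Nominal = -41.600. Worst-case = [-41.600 - 1.063, -41.600 + 0.980] = [-42.663, -40.620]. RSS = √0.391336 = 0.626.

nominal=-41.600 wc=[-42.663,-40.620] rss=0.626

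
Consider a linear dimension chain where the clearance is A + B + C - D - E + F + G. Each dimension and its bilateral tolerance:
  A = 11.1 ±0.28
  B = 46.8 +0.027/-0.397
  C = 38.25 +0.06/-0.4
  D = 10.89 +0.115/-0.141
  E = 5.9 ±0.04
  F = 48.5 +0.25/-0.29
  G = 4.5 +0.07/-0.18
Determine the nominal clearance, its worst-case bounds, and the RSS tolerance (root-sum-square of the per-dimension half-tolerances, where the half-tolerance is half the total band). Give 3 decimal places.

Stack each dimension's contribution:
  +A: nom +11.100 → Σnom=11.100; wc +0.280/-0.280 → slack +0.280/-0.280; half-tol=0.280, Σhalf²=0.078400
  +B: nom +46.800 → Σnom=57.900; wc +0.027/-0.397 → slack +0.307/-0.677; half-tol=0.212, Σhalf²=0.123344
  +C: nom +38.250 → Σnom=96.150; wc +0.060/-0.400 → slack +0.367/-1.077; half-tol=0.230, Σhalf²=0.176244
  -D: nom -10.890 → Σnom=85.260; wc +0.141/-0.115 → slack +0.508/-1.192; half-tol=0.128, Σhalf²=0.192628
  -E: nom -5.900 → Σnom=79.360; wc +0.040/-0.040 → slack +0.548/-1.232; half-tol=0.040, Σhalf²=0.194228
  +F: nom +48.500 → Σnom=127.860; wc +0.250/-0.290 → slack +0.798/-1.522; half-tol=0.270, Σhalf²=0.267128
  +G: nom +4.500 → Σnom=132.360; wc +0.070/-0.180 → slack +0.868/-1.702; half-tol=0.125, Σhalf²=0.282753
Nominal = 132.360. Worst-case = [132.360 - 1.702, 132.360 + 0.868] = [130.658, 133.228]. RSS = √0.282753 = 0.532.

nominal=132.360 wc=[130.658,133.228] rss=0.532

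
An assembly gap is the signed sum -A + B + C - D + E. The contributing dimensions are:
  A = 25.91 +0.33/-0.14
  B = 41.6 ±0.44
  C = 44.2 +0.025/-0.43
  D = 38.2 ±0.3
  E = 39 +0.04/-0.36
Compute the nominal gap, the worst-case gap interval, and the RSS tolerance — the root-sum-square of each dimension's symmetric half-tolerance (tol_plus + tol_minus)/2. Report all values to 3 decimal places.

Stack each dimension's contribution:
  -A: nom -25.910 → Σnom=-25.910; wc +0.140/-0.330 → slack +0.140/-0.330; half-tol=0.235, Σhalf²=0.055225
  +B: nom +41.600 → Σnom=15.690; wc +0.440/-0.440 → slack +0.580/-0.770; half-tol=0.440, Σhalf²=0.248825
  +C: nom +44.200 → Σnom=59.890; wc +0.025/-0.430 → slack +0.605/-1.200; half-tol=0.228, Σhalf²=0.300581
  -D: nom -38.200 → Σnom=21.690; wc +0.300/-0.300 → slack +0.905/-1.500; half-tol=0.300, Σhalf²=0.390581
  +E: nom +39.000 → Σnom=60.690; wc +0.040/-0.360 → slack +0.945/-1.860; half-tol=0.200, Σhalf²=0.430581
Nominal = 60.690. Worst-case = [60.690 - 1.860, 60.690 + 0.945] = [58.830, 61.635]. RSS = √0.430581 = 0.656.

nominal=60.690 wc=[58.830,61.635] rss=0.656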